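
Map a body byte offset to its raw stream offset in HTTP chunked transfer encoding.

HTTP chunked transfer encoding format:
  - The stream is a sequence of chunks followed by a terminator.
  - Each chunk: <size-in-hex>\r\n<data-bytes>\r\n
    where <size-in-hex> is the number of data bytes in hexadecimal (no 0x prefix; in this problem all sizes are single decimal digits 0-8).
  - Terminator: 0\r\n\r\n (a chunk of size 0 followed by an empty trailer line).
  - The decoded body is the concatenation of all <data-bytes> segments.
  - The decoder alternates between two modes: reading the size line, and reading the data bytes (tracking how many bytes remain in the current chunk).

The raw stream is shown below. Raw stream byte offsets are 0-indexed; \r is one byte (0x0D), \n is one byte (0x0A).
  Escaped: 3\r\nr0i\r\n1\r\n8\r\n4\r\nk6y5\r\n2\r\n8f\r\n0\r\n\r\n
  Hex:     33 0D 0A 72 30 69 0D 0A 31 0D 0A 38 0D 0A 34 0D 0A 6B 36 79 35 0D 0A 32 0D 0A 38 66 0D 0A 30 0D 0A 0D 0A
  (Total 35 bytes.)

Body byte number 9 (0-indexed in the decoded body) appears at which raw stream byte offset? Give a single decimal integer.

Chunk 1: stream[0..1]='3' size=0x3=3, data at stream[3..6]='r0i' -> body[0..3], body so far='r0i'
Chunk 2: stream[8..9]='1' size=0x1=1, data at stream[11..12]='8' -> body[3..4], body so far='r0i8'
Chunk 3: stream[14..15]='4' size=0x4=4, data at stream[17..21]='k6y5' -> body[4..8], body so far='r0i8k6y5'
Chunk 4: stream[23..24]='2' size=0x2=2, data at stream[26..28]='8f' -> body[8..10], body so far='r0i8k6y58f'
Chunk 5: stream[30..31]='0' size=0 (terminator). Final body='r0i8k6y58f' (10 bytes)
Body byte 9 at stream offset 27

Answer: 27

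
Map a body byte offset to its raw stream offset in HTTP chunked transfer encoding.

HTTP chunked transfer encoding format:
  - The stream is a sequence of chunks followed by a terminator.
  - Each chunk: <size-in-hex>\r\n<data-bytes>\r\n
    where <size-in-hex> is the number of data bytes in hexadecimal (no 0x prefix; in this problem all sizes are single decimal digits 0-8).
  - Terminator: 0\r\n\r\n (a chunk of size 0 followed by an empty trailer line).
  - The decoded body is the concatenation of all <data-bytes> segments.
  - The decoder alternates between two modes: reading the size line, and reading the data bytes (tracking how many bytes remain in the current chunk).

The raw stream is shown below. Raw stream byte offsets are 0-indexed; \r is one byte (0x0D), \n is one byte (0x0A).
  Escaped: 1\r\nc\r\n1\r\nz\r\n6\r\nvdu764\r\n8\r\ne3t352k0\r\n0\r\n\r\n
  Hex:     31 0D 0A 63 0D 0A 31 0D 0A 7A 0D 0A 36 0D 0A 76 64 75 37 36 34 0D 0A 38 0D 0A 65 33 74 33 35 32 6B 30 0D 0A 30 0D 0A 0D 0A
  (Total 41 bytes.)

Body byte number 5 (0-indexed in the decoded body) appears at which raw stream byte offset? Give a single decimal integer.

Chunk 1: stream[0..1]='1' size=0x1=1, data at stream[3..4]='c' -> body[0..1], body so far='c'
Chunk 2: stream[6..7]='1' size=0x1=1, data at stream[9..10]='z' -> body[1..2], body so far='cz'
Chunk 3: stream[12..13]='6' size=0x6=6, data at stream[15..21]='vdu764' -> body[2..8], body so far='czvdu764'
Chunk 4: stream[23..24]='8' size=0x8=8, data at stream[26..34]='e3t352k0' -> body[8..16], body so far='czvdu764e3t352k0'
Chunk 5: stream[36..37]='0' size=0 (terminator). Final body='czvdu764e3t352k0' (16 bytes)
Body byte 5 at stream offset 18

Answer: 18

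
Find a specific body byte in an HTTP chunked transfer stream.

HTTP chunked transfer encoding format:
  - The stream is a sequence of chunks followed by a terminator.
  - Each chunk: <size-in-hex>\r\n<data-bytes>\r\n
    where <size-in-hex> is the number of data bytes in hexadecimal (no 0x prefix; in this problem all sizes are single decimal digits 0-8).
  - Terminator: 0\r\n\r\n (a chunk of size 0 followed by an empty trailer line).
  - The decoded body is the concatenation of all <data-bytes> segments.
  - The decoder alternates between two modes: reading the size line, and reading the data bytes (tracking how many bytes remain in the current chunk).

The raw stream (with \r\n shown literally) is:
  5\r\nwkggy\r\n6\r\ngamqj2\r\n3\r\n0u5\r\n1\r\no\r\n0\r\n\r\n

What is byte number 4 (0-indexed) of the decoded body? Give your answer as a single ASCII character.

Chunk 1: stream[0..1]='5' size=0x5=5, data at stream[3..8]='wkggy' -> body[0..5], body so far='wkggy'
Chunk 2: stream[10..11]='6' size=0x6=6, data at stream[13..19]='gamqj2' -> body[5..11], body so far='wkggygamqj2'
Chunk 3: stream[21..22]='3' size=0x3=3, data at stream[24..27]='0u5' -> body[11..14], body so far='wkggygamqj20u5'
Chunk 4: stream[29..30]='1' size=0x1=1, data at stream[32..33]='o' -> body[14..15], body so far='wkggygamqj20u5o'
Chunk 5: stream[35..36]='0' size=0 (terminator). Final body='wkggygamqj20u5o' (15 bytes)
Body byte 4 = 'y'

Answer: y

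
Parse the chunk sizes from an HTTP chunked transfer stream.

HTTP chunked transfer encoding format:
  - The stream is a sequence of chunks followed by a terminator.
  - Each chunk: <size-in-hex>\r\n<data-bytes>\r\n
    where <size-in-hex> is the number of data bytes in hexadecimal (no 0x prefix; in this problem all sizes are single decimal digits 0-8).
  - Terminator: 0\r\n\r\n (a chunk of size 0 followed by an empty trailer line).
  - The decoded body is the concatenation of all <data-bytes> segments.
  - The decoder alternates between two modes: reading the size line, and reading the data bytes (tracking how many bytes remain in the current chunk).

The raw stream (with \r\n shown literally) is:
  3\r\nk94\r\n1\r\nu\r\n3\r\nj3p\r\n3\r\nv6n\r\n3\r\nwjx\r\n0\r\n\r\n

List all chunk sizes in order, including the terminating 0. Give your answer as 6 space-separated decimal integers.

Answer: 3 1 3 3 3 0

Derivation:
Chunk 1: stream[0..1]='3' size=0x3=3, data at stream[3..6]='k94' -> body[0..3], body so far='k94'
Chunk 2: stream[8..9]='1' size=0x1=1, data at stream[11..12]='u' -> body[3..4], body so far='k94u'
Chunk 3: stream[14..15]='3' size=0x3=3, data at stream[17..20]='j3p' -> body[4..7], body so far='k94uj3p'
Chunk 4: stream[22..23]='3' size=0x3=3, data at stream[25..28]='v6n' -> body[7..10], body so far='k94uj3pv6n'
Chunk 5: stream[30..31]='3' size=0x3=3, data at stream[33..36]='wjx' -> body[10..13], body so far='k94uj3pv6nwjx'
Chunk 6: stream[38..39]='0' size=0 (terminator). Final body='k94uj3pv6nwjx' (13 bytes)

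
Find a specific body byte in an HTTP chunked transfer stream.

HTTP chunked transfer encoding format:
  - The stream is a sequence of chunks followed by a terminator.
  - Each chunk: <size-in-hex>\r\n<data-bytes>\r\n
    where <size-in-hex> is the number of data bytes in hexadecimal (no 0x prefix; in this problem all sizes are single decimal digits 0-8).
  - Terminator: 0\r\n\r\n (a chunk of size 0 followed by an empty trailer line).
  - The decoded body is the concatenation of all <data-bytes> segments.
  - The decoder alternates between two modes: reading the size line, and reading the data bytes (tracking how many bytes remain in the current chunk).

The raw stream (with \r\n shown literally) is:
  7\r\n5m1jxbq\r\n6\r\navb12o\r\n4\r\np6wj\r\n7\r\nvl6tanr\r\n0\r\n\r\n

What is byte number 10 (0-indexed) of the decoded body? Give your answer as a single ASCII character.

Chunk 1: stream[0..1]='7' size=0x7=7, data at stream[3..10]='5m1jxbq' -> body[0..7], body so far='5m1jxbq'
Chunk 2: stream[12..13]='6' size=0x6=6, data at stream[15..21]='avb12o' -> body[7..13], body so far='5m1jxbqavb12o'
Chunk 3: stream[23..24]='4' size=0x4=4, data at stream[26..30]='p6wj' -> body[13..17], body so far='5m1jxbqavb12op6wj'
Chunk 4: stream[32..33]='7' size=0x7=7, data at stream[35..42]='vl6tanr' -> body[17..24], body so far='5m1jxbqavb12op6wjvl6tanr'
Chunk 5: stream[44..45]='0' size=0 (terminator). Final body='5m1jxbqavb12op6wjvl6tanr' (24 bytes)
Body byte 10 = '1'

Answer: 1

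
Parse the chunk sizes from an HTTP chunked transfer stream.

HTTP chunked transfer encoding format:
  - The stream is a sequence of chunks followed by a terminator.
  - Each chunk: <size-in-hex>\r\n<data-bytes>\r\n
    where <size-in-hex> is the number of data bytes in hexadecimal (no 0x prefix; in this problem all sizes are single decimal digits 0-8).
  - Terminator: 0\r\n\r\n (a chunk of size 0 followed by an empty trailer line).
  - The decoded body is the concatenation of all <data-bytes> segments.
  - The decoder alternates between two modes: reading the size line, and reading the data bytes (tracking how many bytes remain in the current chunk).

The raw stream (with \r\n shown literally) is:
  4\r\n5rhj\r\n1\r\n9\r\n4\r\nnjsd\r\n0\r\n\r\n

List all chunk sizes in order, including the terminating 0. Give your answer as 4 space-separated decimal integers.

Answer: 4 1 4 0

Derivation:
Chunk 1: stream[0..1]='4' size=0x4=4, data at stream[3..7]='5rhj' -> body[0..4], body so far='5rhj'
Chunk 2: stream[9..10]='1' size=0x1=1, data at stream[12..13]='9' -> body[4..5], body so far='5rhj9'
Chunk 3: stream[15..16]='4' size=0x4=4, data at stream[18..22]='njsd' -> body[5..9], body so far='5rhj9njsd'
Chunk 4: stream[24..25]='0' size=0 (terminator). Final body='5rhj9njsd' (9 bytes)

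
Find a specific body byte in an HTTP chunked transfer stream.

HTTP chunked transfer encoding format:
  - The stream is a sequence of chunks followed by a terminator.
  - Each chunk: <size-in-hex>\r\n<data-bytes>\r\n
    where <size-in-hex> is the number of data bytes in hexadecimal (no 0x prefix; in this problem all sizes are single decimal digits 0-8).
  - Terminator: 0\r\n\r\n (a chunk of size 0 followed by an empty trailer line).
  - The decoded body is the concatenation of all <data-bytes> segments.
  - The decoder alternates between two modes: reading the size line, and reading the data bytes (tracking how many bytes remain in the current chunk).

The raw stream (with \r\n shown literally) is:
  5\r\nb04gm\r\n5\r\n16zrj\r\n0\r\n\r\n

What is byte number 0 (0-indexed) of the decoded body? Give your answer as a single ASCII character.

Chunk 1: stream[0..1]='5' size=0x5=5, data at stream[3..8]='b04gm' -> body[0..5], body so far='b04gm'
Chunk 2: stream[10..11]='5' size=0x5=5, data at stream[13..18]='16zrj' -> body[5..10], body so far='b04gm16zrj'
Chunk 3: stream[20..21]='0' size=0 (terminator). Final body='b04gm16zrj' (10 bytes)
Body byte 0 = 'b'

Answer: b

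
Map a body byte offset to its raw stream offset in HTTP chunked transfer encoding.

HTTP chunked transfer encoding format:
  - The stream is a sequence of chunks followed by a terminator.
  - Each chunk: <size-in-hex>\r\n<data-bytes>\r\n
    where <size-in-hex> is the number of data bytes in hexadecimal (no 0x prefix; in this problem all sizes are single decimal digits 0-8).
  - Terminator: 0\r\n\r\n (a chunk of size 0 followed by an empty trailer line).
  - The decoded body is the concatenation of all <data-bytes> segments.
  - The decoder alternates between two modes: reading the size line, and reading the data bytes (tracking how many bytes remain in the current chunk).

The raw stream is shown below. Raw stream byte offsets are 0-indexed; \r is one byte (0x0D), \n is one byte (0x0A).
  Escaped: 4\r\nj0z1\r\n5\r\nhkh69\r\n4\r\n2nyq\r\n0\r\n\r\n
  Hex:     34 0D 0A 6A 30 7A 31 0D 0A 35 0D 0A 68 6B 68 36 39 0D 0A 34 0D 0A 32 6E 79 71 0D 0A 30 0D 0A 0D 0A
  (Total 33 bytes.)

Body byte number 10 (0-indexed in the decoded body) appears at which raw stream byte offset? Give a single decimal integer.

Chunk 1: stream[0..1]='4' size=0x4=4, data at stream[3..7]='j0z1' -> body[0..4], body so far='j0z1'
Chunk 2: stream[9..10]='5' size=0x5=5, data at stream[12..17]='hkh69' -> body[4..9], body so far='j0z1hkh69'
Chunk 3: stream[19..20]='4' size=0x4=4, data at stream[22..26]='2nyq' -> body[9..13], body so far='j0z1hkh692nyq'
Chunk 4: stream[28..29]='0' size=0 (terminator). Final body='j0z1hkh692nyq' (13 bytes)
Body byte 10 at stream offset 23

Answer: 23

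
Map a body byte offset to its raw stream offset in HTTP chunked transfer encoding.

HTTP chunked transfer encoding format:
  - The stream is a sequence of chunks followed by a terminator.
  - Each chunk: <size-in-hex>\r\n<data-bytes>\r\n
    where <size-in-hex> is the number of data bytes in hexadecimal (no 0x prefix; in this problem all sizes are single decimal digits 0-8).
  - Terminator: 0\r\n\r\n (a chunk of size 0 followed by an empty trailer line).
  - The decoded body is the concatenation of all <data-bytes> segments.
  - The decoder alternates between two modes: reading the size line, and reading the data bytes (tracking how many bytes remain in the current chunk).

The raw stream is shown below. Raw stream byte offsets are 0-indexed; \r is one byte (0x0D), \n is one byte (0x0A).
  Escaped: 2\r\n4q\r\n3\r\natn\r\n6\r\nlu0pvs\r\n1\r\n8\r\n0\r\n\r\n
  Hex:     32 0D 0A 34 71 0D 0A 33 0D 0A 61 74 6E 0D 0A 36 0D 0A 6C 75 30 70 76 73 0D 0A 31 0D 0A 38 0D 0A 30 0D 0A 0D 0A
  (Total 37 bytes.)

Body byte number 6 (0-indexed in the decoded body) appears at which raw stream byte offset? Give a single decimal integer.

Answer: 19

Derivation:
Chunk 1: stream[0..1]='2' size=0x2=2, data at stream[3..5]='4q' -> body[0..2], body so far='4q'
Chunk 2: stream[7..8]='3' size=0x3=3, data at stream[10..13]='atn' -> body[2..5], body so far='4qatn'
Chunk 3: stream[15..16]='6' size=0x6=6, data at stream[18..24]='lu0pvs' -> body[5..11], body so far='4qatnlu0pvs'
Chunk 4: stream[26..27]='1' size=0x1=1, data at stream[29..30]='8' -> body[11..12], body so far='4qatnlu0pvs8'
Chunk 5: stream[32..33]='0' size=0 (terminator). Final body='4qatnlu0pvs8' (12 bytes)
Body byte 6 at stream offset 19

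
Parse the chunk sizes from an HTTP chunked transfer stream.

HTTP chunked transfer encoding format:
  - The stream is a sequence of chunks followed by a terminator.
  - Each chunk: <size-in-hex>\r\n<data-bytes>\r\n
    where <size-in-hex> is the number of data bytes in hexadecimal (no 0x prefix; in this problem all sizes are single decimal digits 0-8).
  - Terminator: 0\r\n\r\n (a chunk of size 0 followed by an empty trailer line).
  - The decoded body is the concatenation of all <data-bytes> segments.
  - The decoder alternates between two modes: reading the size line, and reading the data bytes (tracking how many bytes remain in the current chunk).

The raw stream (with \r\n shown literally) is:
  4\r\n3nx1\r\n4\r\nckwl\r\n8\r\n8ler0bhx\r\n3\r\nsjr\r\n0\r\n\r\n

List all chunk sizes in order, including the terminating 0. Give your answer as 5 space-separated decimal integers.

Chunk 1: stream[0..1]='4' size=0x4=4, data at stream[3..7]='3nx1' -> body[0..4], body so far='3nx1'
Chunk 2: stream[9..10]='4' size=0x4=4, data at stream[12..16]='ckwl' -> body[4..8], body so far='3nx1ckwl'
Chunk 3: stream[18..19]='8' size=0x8=8, data at stream[21..29]='8ler0bhx' -> body[8..16], body so far='3nx1ckwl8ler0bhx'
Chunk 4: stream[31..32]='3' size=0x3=3, data at stream[34..37]='sjr' -> body[16..19], body so far='3nx1ckwl8ler0bhxsjr'
Chunk 5: stream[39..40]='0' size=0 (terminator). Final body='3nx1ckwl8ler0bhxsjr' (19 bytes)

Answer: 4 4 8 3 0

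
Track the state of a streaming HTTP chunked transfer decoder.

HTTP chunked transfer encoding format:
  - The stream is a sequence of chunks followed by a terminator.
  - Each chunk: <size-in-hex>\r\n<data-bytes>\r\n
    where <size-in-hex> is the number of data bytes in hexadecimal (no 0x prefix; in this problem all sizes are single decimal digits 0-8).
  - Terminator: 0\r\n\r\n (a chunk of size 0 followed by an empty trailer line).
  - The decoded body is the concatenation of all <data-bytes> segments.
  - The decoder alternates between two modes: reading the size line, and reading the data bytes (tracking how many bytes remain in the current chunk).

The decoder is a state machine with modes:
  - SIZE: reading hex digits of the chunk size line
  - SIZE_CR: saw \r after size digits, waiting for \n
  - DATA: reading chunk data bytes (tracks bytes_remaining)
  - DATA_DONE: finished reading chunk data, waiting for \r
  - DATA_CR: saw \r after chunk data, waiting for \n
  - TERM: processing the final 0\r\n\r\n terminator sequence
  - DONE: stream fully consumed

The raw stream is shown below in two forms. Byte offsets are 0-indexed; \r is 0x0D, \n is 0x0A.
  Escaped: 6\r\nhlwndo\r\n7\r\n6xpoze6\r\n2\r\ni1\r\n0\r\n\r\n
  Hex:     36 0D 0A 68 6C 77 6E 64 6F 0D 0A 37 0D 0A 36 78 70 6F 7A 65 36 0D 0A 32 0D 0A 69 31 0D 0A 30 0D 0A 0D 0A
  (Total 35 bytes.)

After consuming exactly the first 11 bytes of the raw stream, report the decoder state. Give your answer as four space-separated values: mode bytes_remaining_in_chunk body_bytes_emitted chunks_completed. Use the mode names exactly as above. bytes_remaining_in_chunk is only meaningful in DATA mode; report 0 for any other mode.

Byte 0 = '6': mode=SIZE remaining=0 emitted=0 chunks_done=0
Byte 1 = 0x0D: mode=SIZE_CR remaining=0 emitted=0 chunks_done=0
Byte 2 = 0x0A: mode=DATA remaining=6 emitted=0 chunks_done=0
Byte 3 = 'h': mode=DATA remaining=5 emitted=1 chunks_done=0
Byte 4 = 'l': mode=DATA remaining=4 emitted=2 chunks_done=0
Byte 5 = 'w': mode=DATA remaining=3 emitted=3 chunks_done=0
Byte 6 = 'n': mode=DATA remaining=2 emitted=4 chunks_done=0
Byte 7 = 'd': mode=DATA remaining=1 emitted=5 chunks_done=0
Byte 8 = 'o': mode=DATA_DONE remaining=0 emitted=6 chunks_done=0
Byte 9 = 0x0D: mode=DATA_CR remaining=0 emitted=6 chunks_done=0
Byte 10 = 0x0A: mode=SIZE remaining=0 emitted=6 chunks_done=1

Answer: SIZE 0 6 1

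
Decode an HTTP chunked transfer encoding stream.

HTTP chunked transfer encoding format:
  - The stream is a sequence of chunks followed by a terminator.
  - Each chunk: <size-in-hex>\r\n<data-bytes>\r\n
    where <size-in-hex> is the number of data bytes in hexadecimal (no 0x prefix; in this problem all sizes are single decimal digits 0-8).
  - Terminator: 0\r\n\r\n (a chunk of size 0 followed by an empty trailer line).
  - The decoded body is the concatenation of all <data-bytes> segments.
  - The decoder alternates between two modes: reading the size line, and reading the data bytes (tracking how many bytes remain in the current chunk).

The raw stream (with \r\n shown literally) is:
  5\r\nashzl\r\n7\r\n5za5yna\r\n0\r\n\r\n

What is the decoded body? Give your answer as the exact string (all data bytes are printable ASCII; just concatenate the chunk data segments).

Chunk 1: stream[0..1]='5' size=0x5=5, data at stream[3..8]='ashzl' -> body[0..5], body so far='ashzl'
Chunk 2: stream[10..11]='7' size=0x7=7, data at stream[13..20]='5za5yna' -> body[5..12], body so far='ashzl5za5yna'
Chunk 3: stream[22..23]='0' size=0 (terminator). Final body='ashzl5za5yna' (12 bytes)

Answer: ashzl5za5yna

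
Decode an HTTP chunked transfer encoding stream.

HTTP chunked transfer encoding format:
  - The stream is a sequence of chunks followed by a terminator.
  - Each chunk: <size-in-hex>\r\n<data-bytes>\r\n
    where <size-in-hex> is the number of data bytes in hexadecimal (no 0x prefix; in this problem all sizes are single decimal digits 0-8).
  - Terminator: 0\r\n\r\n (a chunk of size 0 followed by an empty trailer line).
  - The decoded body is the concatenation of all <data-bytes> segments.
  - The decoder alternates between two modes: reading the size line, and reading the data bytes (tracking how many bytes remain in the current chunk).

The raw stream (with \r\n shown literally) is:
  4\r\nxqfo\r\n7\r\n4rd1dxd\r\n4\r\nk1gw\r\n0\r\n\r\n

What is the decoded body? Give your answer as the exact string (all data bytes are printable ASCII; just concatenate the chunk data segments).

Chunk 1: stream[0..1]='4' size=0x4=4, data at stream[3..7]='xqfo' -> body[0..4], body so far='xqfo'
Chunk 2: stream[9..10]='7' size=0x7=7, data at stream[12..19]='4rd1dxd' -> body[4..11], body so far='xqfo4rd1dxd'
Chunk 3: stream[21..22]='4' size=0x4=4, data at stream[24..28]='k1gw' -> body[11..15], body so far='xqfo4rd1dxdk1gw'
Chunk 4: stream[30..31]='0' size=0 (terminator). Final body='xqfo4rd1dxdk1gw' (15 bytes)

Answer: xqfo4rd1dxdk1gw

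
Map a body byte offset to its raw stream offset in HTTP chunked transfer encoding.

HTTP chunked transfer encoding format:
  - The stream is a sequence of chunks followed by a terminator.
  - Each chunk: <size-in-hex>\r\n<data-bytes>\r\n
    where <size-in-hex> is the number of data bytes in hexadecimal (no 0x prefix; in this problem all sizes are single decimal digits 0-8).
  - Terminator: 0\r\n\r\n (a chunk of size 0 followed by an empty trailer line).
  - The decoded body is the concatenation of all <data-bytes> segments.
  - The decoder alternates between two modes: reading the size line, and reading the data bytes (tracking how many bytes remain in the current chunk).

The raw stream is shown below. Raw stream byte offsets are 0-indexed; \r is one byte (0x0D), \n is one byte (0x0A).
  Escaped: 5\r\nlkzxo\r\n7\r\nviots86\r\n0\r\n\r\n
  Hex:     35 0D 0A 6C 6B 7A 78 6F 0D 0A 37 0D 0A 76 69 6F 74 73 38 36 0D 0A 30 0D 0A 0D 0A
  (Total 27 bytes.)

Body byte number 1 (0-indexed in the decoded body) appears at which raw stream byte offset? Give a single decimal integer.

Chunk 1: stream[0..1]='5' size=0x5=5, data at stream[3..8]='lkzxo' -> body[0..5], body so far='lkzxo'
Chunk 2: stream[10..11]='7' size=0x7=7, data at stream[13..20]='viots86' -> body[5..12], body so far='lkzxoviots86'
Chunk 3: stream[22..23]='0' size=0 (terminator). Final body='lkzxoviots86' (12 bytes)
Body byte 1 at stream offset 4

Answer: 4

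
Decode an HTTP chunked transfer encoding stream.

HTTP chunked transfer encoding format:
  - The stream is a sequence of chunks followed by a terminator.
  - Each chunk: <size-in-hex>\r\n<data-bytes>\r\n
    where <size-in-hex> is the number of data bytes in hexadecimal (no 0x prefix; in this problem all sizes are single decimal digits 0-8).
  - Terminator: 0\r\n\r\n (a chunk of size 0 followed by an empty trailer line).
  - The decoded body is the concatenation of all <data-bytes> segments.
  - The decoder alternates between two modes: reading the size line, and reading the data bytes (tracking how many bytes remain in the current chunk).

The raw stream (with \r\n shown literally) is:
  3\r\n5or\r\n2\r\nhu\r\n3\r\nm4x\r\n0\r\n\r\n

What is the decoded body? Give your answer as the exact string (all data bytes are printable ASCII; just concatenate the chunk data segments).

Answer: 5orhum4x

Derivation:
Chunk 1: stream[0..1]='3' size=0x3=3, data at stream[3..6]='5or' -> body[0..3], body so far='5or'
Chunk 2: stream[8..9]='2' size=0x2=2, data at stream[11..13]='hu' -> body[3..5], body so far='5orhu'
Chunk 3: stream[15..16]='3' size=0x3=3, data at stream[18..21]='m4x' -> body[5..8], body so far='5orhum4x'
Chunk 4: stream[23..24]='0' size=0 (terminator). Final body='5orhum4x' (8 bytes)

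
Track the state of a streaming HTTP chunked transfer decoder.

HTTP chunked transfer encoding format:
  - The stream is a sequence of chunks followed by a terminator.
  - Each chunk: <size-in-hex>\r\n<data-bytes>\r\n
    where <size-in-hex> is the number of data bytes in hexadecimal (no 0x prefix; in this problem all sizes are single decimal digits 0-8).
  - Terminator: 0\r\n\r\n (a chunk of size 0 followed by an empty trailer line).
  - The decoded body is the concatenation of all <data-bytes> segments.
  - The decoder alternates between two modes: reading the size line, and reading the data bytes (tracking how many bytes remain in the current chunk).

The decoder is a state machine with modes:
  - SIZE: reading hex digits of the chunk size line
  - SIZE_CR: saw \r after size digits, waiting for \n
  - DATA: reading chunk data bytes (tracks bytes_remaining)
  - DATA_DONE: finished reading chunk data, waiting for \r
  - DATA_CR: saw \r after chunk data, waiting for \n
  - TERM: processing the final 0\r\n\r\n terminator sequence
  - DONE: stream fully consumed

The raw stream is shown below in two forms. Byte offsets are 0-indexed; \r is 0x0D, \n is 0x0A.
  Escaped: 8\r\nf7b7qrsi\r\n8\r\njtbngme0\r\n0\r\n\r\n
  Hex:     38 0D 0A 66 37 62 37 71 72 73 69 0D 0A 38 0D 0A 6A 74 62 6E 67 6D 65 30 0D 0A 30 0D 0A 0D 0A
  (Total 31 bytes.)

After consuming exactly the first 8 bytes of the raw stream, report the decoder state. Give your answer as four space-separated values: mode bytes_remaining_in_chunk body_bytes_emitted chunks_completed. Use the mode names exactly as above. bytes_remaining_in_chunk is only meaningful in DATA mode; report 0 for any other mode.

Byte 0 = '8': mode=SIZE remaining=0 emitted=0 chunks_done=0
Byte 1 = 0x0D: mode=SIZE_CR remaining=0 emitted=0 chunks_done=0
Byte 2 = 0x0A: mode=DATA remaining=8 emitted=0 chunks_done=0
Byte 3 = 'f': mode=DATA remaining=7 emitted=1 chunks_done=0
Byte 4 = '7': mode=DATA remaining=6 emitted=2 chunks_done=0
Byte 5 = 'b': mode=DATA remaining=5 emitted=3 chunks_done=0
Byte 6 = '7': mode=DATA remaining=4 emitted=4 chunks_done=0
Byte 7 = 'q': mode=DATA remaining=3 emitted=5 chunks_done=0

Answer: DATA 3 5 0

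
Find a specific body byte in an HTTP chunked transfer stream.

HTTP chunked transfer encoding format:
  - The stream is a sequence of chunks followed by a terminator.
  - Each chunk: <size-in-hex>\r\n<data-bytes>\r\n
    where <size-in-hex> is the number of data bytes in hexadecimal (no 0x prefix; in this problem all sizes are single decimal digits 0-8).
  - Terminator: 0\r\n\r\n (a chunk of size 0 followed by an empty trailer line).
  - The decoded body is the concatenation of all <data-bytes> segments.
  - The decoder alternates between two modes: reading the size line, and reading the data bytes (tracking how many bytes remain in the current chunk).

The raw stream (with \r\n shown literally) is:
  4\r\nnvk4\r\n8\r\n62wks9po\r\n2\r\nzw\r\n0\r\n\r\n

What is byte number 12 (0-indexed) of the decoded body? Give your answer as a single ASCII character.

Answer: z

Derivation:
Chunk 1: stream[0..1]='4' size=0x4=4, data at stream[3..7]='nvk4' -> body[0..4], body so far='nvk4'
Chunk 2: stream[9..10]='8' size=0x8=8, data at stream[12..20]='62wks9po' -> body[4..12], body so far='nvk462wks9po'
Chunk 3: stream[22..23]='2' size=0x2=2, data at stream[25..27]='zw' -> body[12..14], body so far='nvk462wks9pozw'
Chunk 4: stream[29..30]='0' size=0 (terminator). Final body='nvk462wks9pozw' (14 bytes)
Body byte 12 = 'z'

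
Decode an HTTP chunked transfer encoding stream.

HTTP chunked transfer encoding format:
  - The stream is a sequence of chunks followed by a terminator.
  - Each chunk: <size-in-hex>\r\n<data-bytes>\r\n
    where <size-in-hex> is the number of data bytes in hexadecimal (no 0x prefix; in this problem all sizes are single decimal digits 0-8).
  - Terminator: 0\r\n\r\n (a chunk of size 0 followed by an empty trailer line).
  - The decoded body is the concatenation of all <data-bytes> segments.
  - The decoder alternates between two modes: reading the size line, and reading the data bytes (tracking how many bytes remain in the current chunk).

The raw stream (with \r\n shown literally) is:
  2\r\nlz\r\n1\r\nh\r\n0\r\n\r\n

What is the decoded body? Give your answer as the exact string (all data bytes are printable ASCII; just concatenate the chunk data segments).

Answer: lzh

Derivation:
Chunk 1: stream[0..1]='2' size=0x2=2, data at stream[3..5]='lz' -> body[0..2], body so far='lz'
Chunk 2: stream[7..8]='1' size=0x1=1, data at stream[10..11]='h' -> body[2..3], body so far='lzh'
Chunk 3: stream[13..14]='0' size=0 (terminator). Final body='lzh' (3 bytes)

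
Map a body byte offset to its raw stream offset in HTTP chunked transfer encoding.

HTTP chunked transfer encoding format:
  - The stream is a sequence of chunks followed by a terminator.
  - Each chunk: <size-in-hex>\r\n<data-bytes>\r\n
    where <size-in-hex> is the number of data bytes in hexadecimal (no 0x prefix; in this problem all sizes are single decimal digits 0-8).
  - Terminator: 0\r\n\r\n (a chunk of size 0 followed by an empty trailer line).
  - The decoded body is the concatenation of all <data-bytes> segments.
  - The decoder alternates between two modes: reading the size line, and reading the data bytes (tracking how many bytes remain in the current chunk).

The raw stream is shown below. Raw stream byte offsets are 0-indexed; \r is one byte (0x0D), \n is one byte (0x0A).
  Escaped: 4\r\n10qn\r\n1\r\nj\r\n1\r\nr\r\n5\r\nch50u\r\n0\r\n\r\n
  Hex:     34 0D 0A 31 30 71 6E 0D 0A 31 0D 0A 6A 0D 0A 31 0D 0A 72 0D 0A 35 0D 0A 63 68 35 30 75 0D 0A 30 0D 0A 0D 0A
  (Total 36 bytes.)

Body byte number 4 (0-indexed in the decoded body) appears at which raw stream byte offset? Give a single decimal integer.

Chunk 1: stream[0..1]='4' size=0x4=4, data at stream[3..7]='10qn' -> body[0..4], body so far='10qn'
Chunk 2: stream[9..10]='1' size=0x1=1, data at stream[12..13]='j' -> body[4..5], body so far='10qnj'
Chunk 3: stream[15..16]='1' size=0x1=1, data at stream[18..19]='r' -> body[5..6], body so far='10qnjr'
Chunk 4: stream[21..22]='5' size=0x5=5, data at stream[24..29]='ch50u' -> body[6..11], body so far='10qnjrch50u'
Chunk 5: stream[31..32]='0' size=0 (terminator). Final body='10qnjrch50u' (11 bytes)
Body byte 4 at stream offset 12

Answer: 12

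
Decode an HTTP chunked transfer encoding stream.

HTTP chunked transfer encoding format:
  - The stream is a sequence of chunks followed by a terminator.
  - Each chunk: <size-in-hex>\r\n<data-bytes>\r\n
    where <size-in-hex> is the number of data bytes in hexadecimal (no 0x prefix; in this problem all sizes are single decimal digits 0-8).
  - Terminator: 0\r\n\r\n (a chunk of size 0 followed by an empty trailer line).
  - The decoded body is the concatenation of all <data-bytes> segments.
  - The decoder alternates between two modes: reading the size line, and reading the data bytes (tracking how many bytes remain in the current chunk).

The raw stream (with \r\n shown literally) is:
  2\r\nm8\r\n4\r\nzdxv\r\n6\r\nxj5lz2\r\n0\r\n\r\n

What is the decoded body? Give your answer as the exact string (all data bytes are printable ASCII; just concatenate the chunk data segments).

Answer: m8zdxvxj5lz2

Derivation:
Chunk 1: stream[0..1]='2' size=0x2=2, data at stream[3..5]='m8' -> body[0..2], body so far='m8'
Chunk 2: stream[7..8]='4' size=0x4=4, data at stream[10..14]='zdxv' -> body[2..6], body so far='m8zdxv'
Chunk 3: stream[16..17]='6' size=0x6=6, data at stream[19..25]='xj5lz2' -> body[6..12], body so far='m8zdxvxj5lz2'
Chunk 4: stream[27..28]='0' size=0 (terminator). Final body='m8zdxvxj5lz2' (12 bytes)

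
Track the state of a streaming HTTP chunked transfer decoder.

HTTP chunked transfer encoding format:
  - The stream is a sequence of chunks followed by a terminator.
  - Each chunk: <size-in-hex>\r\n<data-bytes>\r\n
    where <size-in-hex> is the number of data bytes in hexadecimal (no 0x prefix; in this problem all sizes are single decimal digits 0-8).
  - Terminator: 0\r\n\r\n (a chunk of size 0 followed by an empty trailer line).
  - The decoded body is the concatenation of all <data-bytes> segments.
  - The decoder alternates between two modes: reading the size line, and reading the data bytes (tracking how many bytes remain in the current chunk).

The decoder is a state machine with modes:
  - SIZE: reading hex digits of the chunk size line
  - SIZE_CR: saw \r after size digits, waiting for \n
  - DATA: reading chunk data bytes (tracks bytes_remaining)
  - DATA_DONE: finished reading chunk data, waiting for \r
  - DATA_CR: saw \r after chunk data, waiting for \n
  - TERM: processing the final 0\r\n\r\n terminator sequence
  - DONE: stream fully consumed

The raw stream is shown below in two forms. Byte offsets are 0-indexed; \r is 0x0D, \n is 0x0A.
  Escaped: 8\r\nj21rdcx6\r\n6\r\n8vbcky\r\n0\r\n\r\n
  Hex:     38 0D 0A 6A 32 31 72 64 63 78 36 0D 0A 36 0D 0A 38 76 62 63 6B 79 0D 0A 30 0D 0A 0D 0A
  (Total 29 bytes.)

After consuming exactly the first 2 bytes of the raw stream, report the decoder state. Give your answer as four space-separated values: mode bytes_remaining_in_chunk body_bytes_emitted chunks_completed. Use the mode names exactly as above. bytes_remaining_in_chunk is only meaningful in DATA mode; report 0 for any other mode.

Byte 0 = '8': mode=SIZE remaining=0 emitted=0 chunks_done=0
Byte 1 = 0x0D: mode=SIZE_CR remaining=0 emitted=0 chunks_done=0

Answer: SIZE_CR 0 0 0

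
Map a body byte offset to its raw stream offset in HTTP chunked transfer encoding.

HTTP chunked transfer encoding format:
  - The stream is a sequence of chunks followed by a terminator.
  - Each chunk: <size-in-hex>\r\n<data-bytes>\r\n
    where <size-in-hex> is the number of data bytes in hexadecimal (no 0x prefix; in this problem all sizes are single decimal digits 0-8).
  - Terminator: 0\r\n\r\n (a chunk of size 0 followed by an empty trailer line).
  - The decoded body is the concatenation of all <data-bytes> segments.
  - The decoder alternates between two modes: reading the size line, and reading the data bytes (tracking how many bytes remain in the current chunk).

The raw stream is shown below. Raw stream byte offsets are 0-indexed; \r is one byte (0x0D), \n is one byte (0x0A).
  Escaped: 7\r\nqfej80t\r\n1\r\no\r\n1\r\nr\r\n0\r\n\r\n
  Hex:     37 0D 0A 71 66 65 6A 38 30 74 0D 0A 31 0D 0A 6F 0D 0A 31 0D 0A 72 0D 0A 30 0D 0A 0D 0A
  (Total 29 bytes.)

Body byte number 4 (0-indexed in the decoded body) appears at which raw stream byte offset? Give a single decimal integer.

Chunk 1: stream[0..1]='7' size=0x7=7, data at stream[3..10]='qfej80t' -> body[0..7], body so far='qfej80t'
Chunk 2: stream[12..13]='1' size=0x1=1, data at stream[15..16]='o' -> body[7..8], body so far='qfej80to'
Chunk 3: stream[18..19]='1' size=0x1=1, data at stream[21..22]='r' -> body[8..9], body so far='qfej80tor'
Chunk 4: stream[24..25]='0' size=0 (terminator). Final body='qfej80tor' (9 bytes)
Body byte 4 at stream offset 7

Answer: 7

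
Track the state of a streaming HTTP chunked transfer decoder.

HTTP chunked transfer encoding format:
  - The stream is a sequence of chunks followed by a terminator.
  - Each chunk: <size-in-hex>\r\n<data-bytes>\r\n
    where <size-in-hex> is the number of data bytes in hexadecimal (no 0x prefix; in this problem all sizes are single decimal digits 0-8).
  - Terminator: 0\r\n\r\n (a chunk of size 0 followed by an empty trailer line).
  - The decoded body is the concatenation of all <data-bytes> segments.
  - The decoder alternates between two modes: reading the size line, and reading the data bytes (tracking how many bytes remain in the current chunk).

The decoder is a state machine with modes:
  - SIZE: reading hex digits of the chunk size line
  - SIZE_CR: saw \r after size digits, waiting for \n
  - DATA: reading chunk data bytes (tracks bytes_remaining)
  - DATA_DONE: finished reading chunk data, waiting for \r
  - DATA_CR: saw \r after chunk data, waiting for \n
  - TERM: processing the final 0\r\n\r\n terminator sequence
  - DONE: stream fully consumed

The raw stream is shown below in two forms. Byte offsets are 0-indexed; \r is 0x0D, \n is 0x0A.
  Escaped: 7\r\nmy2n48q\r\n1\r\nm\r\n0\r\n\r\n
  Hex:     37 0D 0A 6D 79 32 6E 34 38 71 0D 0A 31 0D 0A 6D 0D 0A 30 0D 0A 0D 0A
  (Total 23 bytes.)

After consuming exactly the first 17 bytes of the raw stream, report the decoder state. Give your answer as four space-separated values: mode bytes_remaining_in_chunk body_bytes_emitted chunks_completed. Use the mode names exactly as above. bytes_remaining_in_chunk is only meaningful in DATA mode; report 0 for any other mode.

Byte 0 = '7': mode=SIZE remaining=0 emitted=0 chunks_done=0
Byte 1 = 0x0D: mode=SIZE_CR remaining=0 emitted=0 chunks_done=0
Byte 2 = 0x0A: mode=DATA remaining=7 emitted=0 chunks_done=0
Byte 3 = 'm': mode=DATA remaining=6 emitted=1 chunks_done=0
Byte 4 = 'y': mode=DATA remaining=5 emitted=2 chunks_done=0
Byte 5 = '2': mode=DATA remaining=4 emitted=3 chunks_done=0
Byte 6 = 'n': mode=DATA remaining=3 emitted=4 chunks_done=0
Byte 7 = '4': mode=DATA remaining=2 emitted=5 chunks_done=0
Byte 8 = '8': mode=DATA remaining=1 emitted=6 chunks_done=0
Byte 9 = 'q': mode=DATA_DONE remaining=0 emitted=7 chunks_done=0
Byte 10 = 0x0D: mode=DATA_CR remaining=0 emitted=7 chunks_done=0
Byte 11 = 0x0A: mode=SIZE remaining=0 emitted=7 chunks_done=1
Byte 12 = '1': mode=SIZE remaining=0 emitted=7 chunks_done=1
Byte 13 = 0x0D: mode=SIZE_CR remaining=0 emitted=7 chunks_done=1
Byte 14 = 0x0A: mode=DATA remaining=1 emitted=7 chunks_done=1
Byte 15 = 'm': mode=DATA_DONE remaining=0 emitted=8 chunks_done=1
Byte 16 = 0x0D: mode=DATA_CR remaining=0 emitted=8 chunks_done=1

Answer: DATA_CR 0 8 1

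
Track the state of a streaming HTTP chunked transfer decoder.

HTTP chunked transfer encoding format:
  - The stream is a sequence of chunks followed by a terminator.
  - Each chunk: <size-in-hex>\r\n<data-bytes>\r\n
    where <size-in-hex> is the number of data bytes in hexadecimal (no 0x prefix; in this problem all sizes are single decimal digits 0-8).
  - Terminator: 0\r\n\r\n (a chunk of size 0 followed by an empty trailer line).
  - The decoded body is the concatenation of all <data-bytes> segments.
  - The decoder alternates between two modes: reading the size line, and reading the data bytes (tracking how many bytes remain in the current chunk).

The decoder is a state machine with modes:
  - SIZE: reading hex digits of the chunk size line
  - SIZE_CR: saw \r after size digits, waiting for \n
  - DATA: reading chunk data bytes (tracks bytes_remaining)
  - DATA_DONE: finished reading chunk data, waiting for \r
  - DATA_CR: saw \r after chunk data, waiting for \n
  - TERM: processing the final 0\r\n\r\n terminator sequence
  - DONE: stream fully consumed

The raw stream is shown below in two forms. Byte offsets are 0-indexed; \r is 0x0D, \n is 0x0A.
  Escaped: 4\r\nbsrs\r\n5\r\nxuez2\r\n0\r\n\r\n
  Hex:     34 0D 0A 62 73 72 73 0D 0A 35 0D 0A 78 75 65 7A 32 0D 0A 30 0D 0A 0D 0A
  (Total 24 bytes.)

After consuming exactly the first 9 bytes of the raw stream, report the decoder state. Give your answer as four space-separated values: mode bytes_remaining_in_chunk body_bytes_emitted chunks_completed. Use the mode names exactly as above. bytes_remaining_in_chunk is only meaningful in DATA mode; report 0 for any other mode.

Answer: SIZE 0 4 1

Derivation:
Byte 0 = '4': mode=SIZE remaining=0 emitted=0 chunks_done=0
Byte 1 = 0x0D: mode=SIZE_CR remaining=0 emitted=0 chunks_done=0
Byte 2 = 0x0A: mode=DATA remaining=4 emitted=0 chunks_done=0
Byte 3 = 'b': mode=DATA remaining=3 emitted=1 chunks_done=0
Byte 4 = 's': mode=DATA remaining=2 emitted=2 chunks_done=0
Byte 5 = 'r': mode=DATA remaining=1 emitted=3 chunks_done=0
Byte 6 = 's': mode=DATA_DONE remaining=0 emitted=4 chunks_done=0
Byte 7 = 0x0D: mode=DATA_CR remaining=0 emitted=4 chunks_done=0
Byte 8 = 0x0A: mode=SIZE remaining=0 emitted=4 chunks_done=1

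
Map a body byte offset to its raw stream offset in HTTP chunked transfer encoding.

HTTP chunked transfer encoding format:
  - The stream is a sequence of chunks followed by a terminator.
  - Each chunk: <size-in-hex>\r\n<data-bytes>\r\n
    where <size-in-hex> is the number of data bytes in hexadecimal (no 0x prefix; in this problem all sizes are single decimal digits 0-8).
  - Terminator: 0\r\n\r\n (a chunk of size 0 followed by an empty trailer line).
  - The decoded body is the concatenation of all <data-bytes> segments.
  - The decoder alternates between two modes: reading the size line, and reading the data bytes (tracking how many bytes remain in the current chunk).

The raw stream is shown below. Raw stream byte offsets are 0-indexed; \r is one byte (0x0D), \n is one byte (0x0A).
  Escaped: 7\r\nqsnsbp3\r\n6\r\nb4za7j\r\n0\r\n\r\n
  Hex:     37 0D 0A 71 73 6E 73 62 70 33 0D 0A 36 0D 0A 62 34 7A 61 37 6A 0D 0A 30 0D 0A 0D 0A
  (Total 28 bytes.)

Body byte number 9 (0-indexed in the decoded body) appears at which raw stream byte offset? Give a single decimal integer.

Answer: 17

Derivation:
Chunk 1: stream[0..1]='7' size=0x7=7, data at stream[3..10]='qsnsbp3' -> body[0..7], body so far='qsnsbp3'
Chunk 2: stream[12..13]='6' size=0x6=6, data at stream[15..21]='b4za7j' -> body[7..13], body so far='qsnsbp3b4za7j'
Chunk 3: stream[23..24]='0' size=0 (terminator). Final body='qsnsbp3b4za7j' (13 bytes)
Body byte 9 at stream offset 17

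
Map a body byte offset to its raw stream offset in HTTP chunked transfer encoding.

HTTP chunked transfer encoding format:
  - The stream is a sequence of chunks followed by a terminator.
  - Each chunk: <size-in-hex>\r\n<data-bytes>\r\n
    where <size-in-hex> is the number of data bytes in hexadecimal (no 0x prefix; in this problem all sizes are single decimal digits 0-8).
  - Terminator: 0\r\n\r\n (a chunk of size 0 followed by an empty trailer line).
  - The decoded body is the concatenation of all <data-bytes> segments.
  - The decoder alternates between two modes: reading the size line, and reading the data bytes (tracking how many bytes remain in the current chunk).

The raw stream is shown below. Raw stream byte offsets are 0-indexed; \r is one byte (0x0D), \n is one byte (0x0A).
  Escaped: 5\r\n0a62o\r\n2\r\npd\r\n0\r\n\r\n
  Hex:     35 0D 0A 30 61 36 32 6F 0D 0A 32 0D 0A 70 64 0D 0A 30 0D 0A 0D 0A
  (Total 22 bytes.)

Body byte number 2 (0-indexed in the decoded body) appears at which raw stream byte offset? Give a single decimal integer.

Chunk 1: stream[0..1]='5' size=0x5=5, data at stream[3..8]='0a62o' -> body[0..5], body so far='0a62o'
Chunk 2: stream[10..11]='2' size=0x2=2, data at stream[13..15]='pd' -> body[5..7], body so far='0a62opd'
Chunk 3: stream[17..18]='0' size=0 (terminator). Final body='0a62opd' (7 bytes)
Body byte 2 at stream offset 5

Answer: 5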